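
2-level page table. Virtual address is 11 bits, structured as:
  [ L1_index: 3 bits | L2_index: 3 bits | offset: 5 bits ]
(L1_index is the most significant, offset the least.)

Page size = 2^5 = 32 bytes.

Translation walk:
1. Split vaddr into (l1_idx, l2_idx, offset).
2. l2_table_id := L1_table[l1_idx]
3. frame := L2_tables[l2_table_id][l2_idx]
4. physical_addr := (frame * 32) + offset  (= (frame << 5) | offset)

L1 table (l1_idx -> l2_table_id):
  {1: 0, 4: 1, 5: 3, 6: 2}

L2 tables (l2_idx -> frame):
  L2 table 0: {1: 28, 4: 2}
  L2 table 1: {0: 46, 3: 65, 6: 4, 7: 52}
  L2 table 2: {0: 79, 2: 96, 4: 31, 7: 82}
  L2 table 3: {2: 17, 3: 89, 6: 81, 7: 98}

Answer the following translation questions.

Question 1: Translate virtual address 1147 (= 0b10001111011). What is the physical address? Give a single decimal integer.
vaddr = 1147 = 0b10001111011
Split: l1_idx=4, l2_idx=3, offset=27
L1[4] = 1
L2[1][3] = 65
paddr = 65 * 32 + 27 = 2107

Answer: 2107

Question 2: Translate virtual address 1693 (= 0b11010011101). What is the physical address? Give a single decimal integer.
Answer: 1021

Derivation:
vaddr = 1693 = 0b11010011101
Split: l1_idx=6, l2_idx=4, offset=29
L1[6] = 2
L2[2][4] = 31
paddr = 31 * 32 + 29 = 1021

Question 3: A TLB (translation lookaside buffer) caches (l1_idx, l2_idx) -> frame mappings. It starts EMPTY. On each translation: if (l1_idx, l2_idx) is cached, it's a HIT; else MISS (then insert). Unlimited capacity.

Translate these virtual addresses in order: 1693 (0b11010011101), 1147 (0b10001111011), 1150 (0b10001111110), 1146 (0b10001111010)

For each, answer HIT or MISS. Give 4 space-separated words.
Answer: MISS MISS HIT HIT

Derivation:
vaddr=1693: (6,4) not in TLB -> MISS, insert
vaddr=1147: (4,3) not in TLB -> MISS, insert
vaddr=1150: (4,3) in TLB -> HIT
vaddr=1146: (4,3) in TLB -> HIT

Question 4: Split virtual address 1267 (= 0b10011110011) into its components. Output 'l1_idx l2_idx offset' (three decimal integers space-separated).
Answer: 4 7 19

Derivation:
vaddr = 1267 = 0b10011110011
  top 3 bits -> l1_idx = 4
  next 3 bits -> l2_idx = 7
  bottom 5 bits -> offset = 19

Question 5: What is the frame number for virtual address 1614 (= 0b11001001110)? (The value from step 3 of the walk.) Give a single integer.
Answer: 96

Derivation:
vaddr = 1614: l1_idx=6, l2_idx=2
L1[6] = 2; L2[2][2] = 96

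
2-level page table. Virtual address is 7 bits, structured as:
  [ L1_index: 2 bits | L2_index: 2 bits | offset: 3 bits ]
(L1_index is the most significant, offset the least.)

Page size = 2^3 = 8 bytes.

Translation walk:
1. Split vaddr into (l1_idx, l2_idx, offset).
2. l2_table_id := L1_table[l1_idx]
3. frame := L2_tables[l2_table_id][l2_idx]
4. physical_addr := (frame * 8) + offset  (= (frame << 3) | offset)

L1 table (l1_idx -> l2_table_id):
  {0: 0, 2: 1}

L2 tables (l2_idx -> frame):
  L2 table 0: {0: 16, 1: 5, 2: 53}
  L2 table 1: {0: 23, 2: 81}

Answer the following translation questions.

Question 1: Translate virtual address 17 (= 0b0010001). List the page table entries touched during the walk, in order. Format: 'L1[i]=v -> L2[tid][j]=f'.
vaddr = 17 = 0b0010001
Split: l1_idx=0, l2_idx=2, offset=1

Answer: L1[0]=0 -> L2[0][2]=53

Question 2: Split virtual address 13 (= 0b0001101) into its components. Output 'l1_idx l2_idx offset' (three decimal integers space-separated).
vaddr = 13 = 0b0001101
  top 2 bits -> l1_idx = 0
  next 2 bits -> l2_idx = 1
  bottom 3 bits -> offset = 5

Answer: 0 1 5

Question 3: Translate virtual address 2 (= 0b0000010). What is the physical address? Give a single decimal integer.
Answer: 130

Derivation:
vaddr = 2 = 0b0000010
Split: l1_idx=0, l2_idx=0, offset=2
L1[0] = 0
L2[0][0] = 16
paddr = 16 * 8 + 2 = 130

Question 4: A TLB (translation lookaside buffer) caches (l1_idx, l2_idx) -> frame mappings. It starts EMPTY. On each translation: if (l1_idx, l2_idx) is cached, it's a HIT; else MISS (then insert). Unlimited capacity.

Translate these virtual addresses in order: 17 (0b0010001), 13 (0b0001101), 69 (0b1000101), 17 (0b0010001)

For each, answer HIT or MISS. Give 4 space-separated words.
Answer: MISS MISS MISS HIT

Derivation:
vaddr=17: (0,2) not in TLB -> MISS, insert
vaddr=13: (0,1) not in TLB -> MISS, insert
vaddr=69: (2,0) not in TLB -> MISS, insert
vaddr=17: (0,2) in TLB -> HIT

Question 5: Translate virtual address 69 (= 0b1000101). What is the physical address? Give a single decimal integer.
Answer: 189

Derivation:
vaddr = 69 = 0b1000101
Split: l1_idx=2, l2_idx=0, offset=5
L1[2] = 1
L2[1][0] = 23
paddr = 23 * 8 + 5 = 189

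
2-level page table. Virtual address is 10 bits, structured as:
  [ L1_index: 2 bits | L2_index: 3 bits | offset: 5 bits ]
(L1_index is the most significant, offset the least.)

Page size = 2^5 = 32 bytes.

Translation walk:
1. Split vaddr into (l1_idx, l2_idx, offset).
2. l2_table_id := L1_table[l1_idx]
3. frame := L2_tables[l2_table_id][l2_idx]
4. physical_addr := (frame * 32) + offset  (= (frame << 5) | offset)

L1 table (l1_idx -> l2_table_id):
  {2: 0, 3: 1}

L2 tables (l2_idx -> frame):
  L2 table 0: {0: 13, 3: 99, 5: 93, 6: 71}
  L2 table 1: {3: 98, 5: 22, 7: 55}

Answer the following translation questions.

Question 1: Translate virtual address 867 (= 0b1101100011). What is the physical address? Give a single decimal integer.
Answer: 3139

Derivation:
vaddr = 867 = 0b1101100011
Split: l1_idx=3, l2_idx=3, offset=3
L1[3] = 1
L2[1][3] = 98
paddr = 98 * 32 + 3 = 3139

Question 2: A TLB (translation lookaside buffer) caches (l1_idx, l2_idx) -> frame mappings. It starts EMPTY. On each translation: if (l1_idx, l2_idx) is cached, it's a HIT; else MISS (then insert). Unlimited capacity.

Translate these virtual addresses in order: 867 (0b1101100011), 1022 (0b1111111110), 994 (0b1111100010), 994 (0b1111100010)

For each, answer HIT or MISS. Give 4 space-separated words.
vaddr=867: (3,3) not in TLB -> MISS, insert
vaddr=1022: (3,7) not in TLB -> MISS, insert
vaddr=994: (3,7) in TLB -> HIT
vaddr=994: (3,7) in TLB -> HIT

Answer: MISS MISS HIT HIT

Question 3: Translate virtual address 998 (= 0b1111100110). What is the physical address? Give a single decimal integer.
vaddr = 998 = 0b1111100110
Split: l1_idx=3, l2_idx=7, offset=6
L1[3] = 1
L2[1][7] = 55
paddr = 55 * 32 + 6 = 1766

Answer: 1766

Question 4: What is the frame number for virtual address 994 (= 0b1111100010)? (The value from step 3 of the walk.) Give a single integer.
vaddr = 994: l1_idx=3, l2_idx=7
L1[3] = 1; L2[1][7] = 55

Answer: 55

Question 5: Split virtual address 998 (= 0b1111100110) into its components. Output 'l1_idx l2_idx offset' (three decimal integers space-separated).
Answer: 3 7 6

Derivation:
vaddr = 998 = 0b1111100110
  top 2 bits -> l1_idx = 3
  next 3 bits -> l2_idx = 7
  bottom 5 bits -> offset = 6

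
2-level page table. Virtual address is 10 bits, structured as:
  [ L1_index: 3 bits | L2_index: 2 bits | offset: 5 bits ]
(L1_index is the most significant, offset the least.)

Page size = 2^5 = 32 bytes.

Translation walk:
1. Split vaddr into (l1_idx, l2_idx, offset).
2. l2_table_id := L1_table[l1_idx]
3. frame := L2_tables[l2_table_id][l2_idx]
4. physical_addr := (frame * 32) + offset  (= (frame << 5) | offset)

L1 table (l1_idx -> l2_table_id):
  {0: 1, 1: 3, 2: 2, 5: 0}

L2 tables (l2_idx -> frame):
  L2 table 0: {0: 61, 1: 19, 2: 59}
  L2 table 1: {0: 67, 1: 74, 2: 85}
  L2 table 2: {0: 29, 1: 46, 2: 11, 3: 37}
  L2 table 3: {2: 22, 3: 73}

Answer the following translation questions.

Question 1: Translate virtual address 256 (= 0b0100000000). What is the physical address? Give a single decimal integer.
vaddr = 256 = 0b0100000000
Split: l1_idx=2, l2_idx=0, offset=0
L1[2] = 2
L2[2][0] = 29
paddr = 29 * 32 + 0 = 928

Answer: 928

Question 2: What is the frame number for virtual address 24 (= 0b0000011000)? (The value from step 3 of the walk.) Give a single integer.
vaddr = 24: l1_idx=0, l2_idx=0
L1[0] = 1; L2[1][0] = 67

Answer: 67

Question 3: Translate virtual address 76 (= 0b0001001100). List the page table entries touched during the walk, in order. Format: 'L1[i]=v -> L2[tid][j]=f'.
Answer: L1[0]=1 -> L2[1][2]=85

Derivation:
vaddr = 76 = 0b0001001100
Split: l1_idx=0, l2_idx=2, offset=12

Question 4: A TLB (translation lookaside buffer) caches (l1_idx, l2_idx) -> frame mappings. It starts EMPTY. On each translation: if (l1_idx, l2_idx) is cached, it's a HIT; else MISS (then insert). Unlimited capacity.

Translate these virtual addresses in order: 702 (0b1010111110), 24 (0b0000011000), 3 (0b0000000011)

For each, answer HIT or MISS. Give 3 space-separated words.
Answer: MISS MISS HIT

Derivation:
vaddr=702: (5,1) not in TLB -> MISS, insert
vaddr=24: (0,0) not in TLB -> MISS, insert
vaddr=3: (0,0) in TLB -> HIT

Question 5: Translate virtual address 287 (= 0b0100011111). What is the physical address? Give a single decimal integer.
vaddr = 287 = 0b0100011111
Split: l1_idx=2, l2_idx=0, offset=31
L1[2] = 2
L2[2][0] = 29
paddr = 29 * 32 + 31 = 959

Answer: 959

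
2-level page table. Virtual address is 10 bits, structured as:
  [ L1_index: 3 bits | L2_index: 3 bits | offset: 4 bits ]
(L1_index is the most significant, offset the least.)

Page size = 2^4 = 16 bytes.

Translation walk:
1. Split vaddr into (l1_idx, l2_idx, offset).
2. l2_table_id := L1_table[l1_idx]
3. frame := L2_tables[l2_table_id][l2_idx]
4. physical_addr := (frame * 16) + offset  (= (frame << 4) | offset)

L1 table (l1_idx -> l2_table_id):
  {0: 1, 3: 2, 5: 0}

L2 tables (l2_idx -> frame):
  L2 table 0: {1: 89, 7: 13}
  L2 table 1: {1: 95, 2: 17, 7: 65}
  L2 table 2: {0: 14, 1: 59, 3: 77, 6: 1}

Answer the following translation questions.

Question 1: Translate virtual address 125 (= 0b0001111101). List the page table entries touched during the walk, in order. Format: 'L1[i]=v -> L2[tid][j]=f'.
vaddr = 125 = 0b0001111101
Split: l1_idx=0, l2_idx=7, offset=13

Answer: L1[0]=1 -> L2[1][7]=65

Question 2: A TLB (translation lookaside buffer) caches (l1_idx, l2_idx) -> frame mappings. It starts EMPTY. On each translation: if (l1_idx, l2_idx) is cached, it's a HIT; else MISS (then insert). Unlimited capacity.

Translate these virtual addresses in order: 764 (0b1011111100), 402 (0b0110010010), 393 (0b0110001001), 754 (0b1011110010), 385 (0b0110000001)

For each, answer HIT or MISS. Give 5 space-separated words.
vaddr=764: (5,7) not in TLB -> MISS, insert
vaddr=402: (3,1) not in TLB -> MISS, insert
vaddr=393: (3,0) not in TLB -> MISS, insert
vaddr=754: (5,7) in TLB -> HIT
vaddr=385: (3,0) in TLB -> HIT

Answer: MISS MISS MISS HIT HIT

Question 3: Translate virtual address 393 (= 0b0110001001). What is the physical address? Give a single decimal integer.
Answer: 233

Derivation:
vaddr = 393 = 0b0110001001
Split: l1_idx=3, l2_idx=0, offset=9
L1[3] = 2
L2[2][0] = 14
paddr = 14 * 16 + 9 = 233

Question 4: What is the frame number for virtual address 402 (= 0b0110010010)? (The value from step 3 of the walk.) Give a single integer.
Answer: 59

Derivation:
vaddr = 402: l1_idx=3, l2_idx=1
L1[3] = 2; L2[2][1] = 59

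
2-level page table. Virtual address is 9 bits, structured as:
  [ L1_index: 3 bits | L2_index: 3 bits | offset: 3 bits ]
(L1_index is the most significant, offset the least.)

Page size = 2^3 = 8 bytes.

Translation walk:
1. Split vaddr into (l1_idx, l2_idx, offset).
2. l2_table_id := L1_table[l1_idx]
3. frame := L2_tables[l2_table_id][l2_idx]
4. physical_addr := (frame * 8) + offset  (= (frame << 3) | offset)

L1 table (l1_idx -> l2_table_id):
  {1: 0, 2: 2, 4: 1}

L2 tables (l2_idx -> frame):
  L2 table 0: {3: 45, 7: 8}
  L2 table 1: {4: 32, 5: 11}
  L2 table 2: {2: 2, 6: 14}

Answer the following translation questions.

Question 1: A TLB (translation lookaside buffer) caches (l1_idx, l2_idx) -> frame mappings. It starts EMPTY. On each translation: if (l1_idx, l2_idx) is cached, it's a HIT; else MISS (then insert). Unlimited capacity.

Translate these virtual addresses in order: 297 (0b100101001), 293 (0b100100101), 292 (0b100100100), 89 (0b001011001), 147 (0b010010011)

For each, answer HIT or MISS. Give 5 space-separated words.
vaddr=297: (4,5) not in TLB -> MISS, insert
vaddr=293: (4,4) not in TLB -> MISS, insert
vaddr=292: (4,4) in TLB -> HIT
vaddr=89: (1,3) not in TLB -> MISS, insert
vaddr=147: (2,2) not in TLB -> MISS, insert

Answer: MISS MISS HIT MISS MISS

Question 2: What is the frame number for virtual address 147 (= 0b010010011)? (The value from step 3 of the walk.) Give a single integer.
Answer: 2

Derivation:
vaddr = 147: l1_idx=2, l2_idx=2
L1[2] = 2; L2[2][2] = 2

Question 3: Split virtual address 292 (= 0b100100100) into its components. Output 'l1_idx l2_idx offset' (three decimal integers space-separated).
Answer: 4 4 4

Derivation:
vaddr = 292 = 0b100100100
  top 3 bits -> l1_idx = 4
  next 3 bits -> l2_idx = 4
  bottom 3 bits -> offset = 4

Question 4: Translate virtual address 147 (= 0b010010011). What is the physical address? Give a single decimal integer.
vaddr = 147 = 0b010010011
Split: l1_idx=2, l2_idx=2, offset=3
L1[2] = 2
L2[2][2] = 2
paddr = 2 * 8 + 3 = 19

Answer: 19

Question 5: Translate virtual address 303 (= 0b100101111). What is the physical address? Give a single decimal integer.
vaddr = 303 = 0b100101111
Split: l1_idx=4, l2_idx=5, offset=7
L1[4] = 1
L2[1][5] = 11
paddr = 11 * 8 + 7 = 95

Answer: 95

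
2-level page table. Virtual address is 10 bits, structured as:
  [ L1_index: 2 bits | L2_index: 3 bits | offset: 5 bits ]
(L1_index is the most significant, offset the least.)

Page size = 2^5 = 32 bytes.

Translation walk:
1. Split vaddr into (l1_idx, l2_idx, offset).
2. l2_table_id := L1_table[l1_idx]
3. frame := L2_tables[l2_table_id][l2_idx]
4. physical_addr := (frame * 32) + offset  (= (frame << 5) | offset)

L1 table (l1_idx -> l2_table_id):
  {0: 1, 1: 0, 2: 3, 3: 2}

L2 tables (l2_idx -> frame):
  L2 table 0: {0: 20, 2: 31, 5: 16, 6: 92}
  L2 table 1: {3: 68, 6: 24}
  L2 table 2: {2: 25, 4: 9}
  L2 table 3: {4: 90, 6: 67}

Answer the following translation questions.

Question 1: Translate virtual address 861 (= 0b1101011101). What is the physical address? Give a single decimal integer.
vaddr = 861 = 0b1101011101
Split: l1_idx=3, l2_idx=2, offset=29
L1[3] = 2
L2[2][2] = 25
paddr = 25 * 32 + 29 = 829

Answer: 829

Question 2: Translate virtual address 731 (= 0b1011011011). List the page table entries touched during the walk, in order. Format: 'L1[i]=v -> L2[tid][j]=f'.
Answer: L1[2]=3 -> L2[3][6]=67

Derivation:
vaddr = 731 = 0b1011011011
Split: l1_idx=2, l2_idx=6, offset=27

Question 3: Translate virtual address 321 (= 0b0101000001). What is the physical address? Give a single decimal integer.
Answer: 993

Derivation:
vaddr = 321 = 0b0101000001
Split: l1_idx=1, l2_idx=2, offset=1
L1[1] = 0
L2[0][2] = 31
paddr = 31 * 32 + 1 = 993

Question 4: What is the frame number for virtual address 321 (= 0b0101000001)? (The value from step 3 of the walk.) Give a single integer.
vaddr = 321: l1_idx=1, l2_idx=2
L1[1] = 0; L2[0][2] = 31

Answer: 31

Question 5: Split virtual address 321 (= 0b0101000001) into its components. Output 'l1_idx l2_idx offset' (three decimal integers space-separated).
Answer: 1 2 1

Derivation:
vaddr = 321 = 0b0101000001
  top 2 bits -> l1_idx = 1
  next 3 bits -> l2_idx = 2
  bottom 5 bits -> offset = 1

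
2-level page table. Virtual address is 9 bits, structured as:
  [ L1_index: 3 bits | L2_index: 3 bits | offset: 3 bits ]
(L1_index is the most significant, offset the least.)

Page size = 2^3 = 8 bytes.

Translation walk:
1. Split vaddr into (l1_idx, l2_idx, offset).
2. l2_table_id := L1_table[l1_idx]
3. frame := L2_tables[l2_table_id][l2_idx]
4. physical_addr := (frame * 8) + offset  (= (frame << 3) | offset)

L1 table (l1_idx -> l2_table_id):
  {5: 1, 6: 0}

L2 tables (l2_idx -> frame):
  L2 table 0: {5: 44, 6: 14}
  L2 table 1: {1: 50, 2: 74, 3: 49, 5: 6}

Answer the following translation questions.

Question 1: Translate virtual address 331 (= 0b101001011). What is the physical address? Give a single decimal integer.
Answer: 403

Derivation:
vaddr = 331 = 0b101001011
Split: l1_idx=5, l2_idx=1, offset=3
L1[5] = 1
L2[1][1] = 50
paddr = 50 * 8 + 3 = 403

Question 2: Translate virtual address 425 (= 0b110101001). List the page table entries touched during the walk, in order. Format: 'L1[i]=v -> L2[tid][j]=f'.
vaddr = 425 = 0b110101001
Split: l1_idx=6, l2_idx=5, offset=1

Answer: L1[6]=0 -> L2[0][5]=44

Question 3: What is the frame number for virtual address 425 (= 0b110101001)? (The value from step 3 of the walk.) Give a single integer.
vaddr = 425: l1_idx=6, l2_idx=5
L1[6] = 0; L2[0][5] = 44

Answer: 44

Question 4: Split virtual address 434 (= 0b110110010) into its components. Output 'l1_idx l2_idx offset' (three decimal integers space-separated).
vaddr = 434 = 0b110110010
  top 3 bits -> l1_idx = 6
  next 3 bits -> l2_idx = 6
  bottom 3 bits -> offset = 2

Answer: 6 6 2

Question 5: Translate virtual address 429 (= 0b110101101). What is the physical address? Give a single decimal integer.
Answer: 357

Derivation:
vaddr = 429 = 0b110101101
Split: l1_idx=6, l2_idx=5, offset=5
L1[6] = 0
L2[0][5] = 44
paddr = 44 * 8 + 5 = 357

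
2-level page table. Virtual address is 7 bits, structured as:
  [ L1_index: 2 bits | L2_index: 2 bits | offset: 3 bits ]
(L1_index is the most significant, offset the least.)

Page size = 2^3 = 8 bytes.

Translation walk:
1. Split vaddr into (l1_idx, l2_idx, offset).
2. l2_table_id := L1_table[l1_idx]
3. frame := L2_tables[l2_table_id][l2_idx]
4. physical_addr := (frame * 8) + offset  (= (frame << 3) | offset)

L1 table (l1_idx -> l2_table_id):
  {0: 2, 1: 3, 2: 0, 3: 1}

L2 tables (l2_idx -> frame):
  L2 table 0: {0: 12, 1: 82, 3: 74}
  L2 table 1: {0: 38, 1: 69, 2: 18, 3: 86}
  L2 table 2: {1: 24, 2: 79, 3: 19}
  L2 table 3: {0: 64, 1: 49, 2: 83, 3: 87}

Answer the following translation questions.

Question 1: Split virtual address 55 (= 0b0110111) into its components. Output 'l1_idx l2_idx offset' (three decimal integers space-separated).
Answer: 1 2 7

Derivation:
vaddr = 55 = 0b0110111
  top 2 bits -> l1_idx = 1
  next 2 bits -> l2_idx = 2
  bottom 3 bits -> offset = 7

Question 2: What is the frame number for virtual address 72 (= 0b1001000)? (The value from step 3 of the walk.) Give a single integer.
vaddr = 72: l1_idx=2, l2_idx=1
L1[2] = 0; L2[0][1] = 82

Answer: 82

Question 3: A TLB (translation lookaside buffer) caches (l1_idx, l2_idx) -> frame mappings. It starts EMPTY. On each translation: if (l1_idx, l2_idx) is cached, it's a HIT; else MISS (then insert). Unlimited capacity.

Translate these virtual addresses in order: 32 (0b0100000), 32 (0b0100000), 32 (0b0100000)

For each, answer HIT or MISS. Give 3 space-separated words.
vaddr=32: (1,0) not in TLB -> MISS, insert
vaddr=32: (1,0) in TLB -> HIT
vaddr=32: (1,0) in TLB -> HIT

Answer: MISS HIT HIT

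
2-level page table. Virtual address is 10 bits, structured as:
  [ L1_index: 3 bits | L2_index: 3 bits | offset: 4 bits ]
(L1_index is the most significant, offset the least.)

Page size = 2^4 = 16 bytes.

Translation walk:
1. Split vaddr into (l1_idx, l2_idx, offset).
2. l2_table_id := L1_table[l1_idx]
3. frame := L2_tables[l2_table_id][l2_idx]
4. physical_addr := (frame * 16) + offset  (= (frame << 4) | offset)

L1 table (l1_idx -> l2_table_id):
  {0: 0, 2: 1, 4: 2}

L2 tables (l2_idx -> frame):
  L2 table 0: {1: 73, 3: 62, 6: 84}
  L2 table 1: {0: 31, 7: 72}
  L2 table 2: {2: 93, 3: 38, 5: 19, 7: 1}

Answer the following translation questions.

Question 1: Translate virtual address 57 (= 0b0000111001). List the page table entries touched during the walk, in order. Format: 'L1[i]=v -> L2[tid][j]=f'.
Answer: L1[0]=0 -> L2[0][3]=62

Derivation:
vaddr = 57 = 0b0000111001
Split: l1_idx=0, l2_idx=3, offset=9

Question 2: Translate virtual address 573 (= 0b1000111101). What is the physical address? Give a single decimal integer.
Answer: 621

Derivation:
vaddr = 573 = 0b1000111101
Split: l1_idx=4, l2_idx=3, offset=13
L1[4] = 2
L2[2][3] = 38
paddr = 38 * 16 + 13 = 621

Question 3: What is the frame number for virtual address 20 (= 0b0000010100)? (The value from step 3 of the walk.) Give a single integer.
vaddr = 20: l1_idx=0, l2_idx=1
L1[0] = 0; L2[0][1] = 73

Answer: 73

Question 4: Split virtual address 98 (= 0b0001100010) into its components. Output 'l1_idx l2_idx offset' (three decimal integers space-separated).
vaddr = 98 = 0b0001100010
  top 3 bits -> l1_idx = 0
  next 3 bits -> l2_idx = 6
  bottom 4 bits -> offset = 2

Answer: 0 6 2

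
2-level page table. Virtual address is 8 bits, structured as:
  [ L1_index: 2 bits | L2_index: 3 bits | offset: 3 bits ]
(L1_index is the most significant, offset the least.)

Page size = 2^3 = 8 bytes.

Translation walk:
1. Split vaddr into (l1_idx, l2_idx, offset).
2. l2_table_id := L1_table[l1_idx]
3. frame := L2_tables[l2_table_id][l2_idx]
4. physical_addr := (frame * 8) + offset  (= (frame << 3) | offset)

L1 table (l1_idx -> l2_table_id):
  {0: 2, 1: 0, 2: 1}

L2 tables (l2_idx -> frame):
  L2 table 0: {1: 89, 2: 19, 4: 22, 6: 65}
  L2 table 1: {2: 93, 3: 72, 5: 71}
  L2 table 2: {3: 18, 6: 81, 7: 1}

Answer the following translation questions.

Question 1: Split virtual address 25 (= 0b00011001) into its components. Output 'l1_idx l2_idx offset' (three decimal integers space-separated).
Answer: 0 3 1

Derivation:
vaddr = 25 = 0b00011001
  top 2 bits -> l1_idx = 0
  next 3 bits -> l2_idx = 3
  bottom 3 bits -> offset = 1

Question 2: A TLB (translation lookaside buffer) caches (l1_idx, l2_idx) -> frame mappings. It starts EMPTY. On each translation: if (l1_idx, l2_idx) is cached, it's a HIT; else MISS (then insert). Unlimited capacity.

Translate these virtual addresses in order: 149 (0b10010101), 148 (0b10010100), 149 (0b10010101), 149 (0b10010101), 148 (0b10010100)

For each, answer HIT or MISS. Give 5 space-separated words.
vaddr=149: (2,2) not in TLB -> MISS, insert
vaddr=148: (2,2) in TLB -> HIT
vaddr=149: (2,2) in TLB -> HIT
vaddr=149: (2,2) in TLB -> HIT
vaddr=148: (2,2) in TLB -> HIT

Answer: MISS HIT HIT HIT HIT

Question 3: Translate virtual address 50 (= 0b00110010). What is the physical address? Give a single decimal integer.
Answer: 650

Derivation:
vaddr = 50 = 0b00110010
Split: l1_idx=0, l2_idx=6, offset=2
L1[0] = 2
L2[2][6] = 81
paddr = 81 * 8 + 2 = 650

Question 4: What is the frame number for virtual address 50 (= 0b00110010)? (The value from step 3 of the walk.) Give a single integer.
vaddr = 50: l1_idx=0, l2_idx=6
L1[0] = 2; L2[2][6] = 81

Answer: 81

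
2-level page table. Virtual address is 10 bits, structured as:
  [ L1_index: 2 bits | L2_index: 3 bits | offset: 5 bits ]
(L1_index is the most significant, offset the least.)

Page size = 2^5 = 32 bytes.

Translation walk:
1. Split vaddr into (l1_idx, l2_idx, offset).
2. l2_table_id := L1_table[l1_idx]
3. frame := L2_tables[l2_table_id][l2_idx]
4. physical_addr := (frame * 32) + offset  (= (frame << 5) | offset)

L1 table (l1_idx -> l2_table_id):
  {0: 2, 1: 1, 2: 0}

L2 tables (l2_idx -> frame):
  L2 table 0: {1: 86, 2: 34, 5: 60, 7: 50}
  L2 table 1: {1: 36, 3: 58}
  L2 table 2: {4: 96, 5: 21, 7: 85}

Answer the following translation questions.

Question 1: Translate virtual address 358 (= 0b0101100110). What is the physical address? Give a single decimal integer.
Answer: 1862

Derivation:
vaddr = 358 = 0b0101100110
Split: l1_idx=1, l2_idx=3, offset=6
L1[1] = 1
L2[1][3] = 58
paddr = 58 * 32 + 6 = 1862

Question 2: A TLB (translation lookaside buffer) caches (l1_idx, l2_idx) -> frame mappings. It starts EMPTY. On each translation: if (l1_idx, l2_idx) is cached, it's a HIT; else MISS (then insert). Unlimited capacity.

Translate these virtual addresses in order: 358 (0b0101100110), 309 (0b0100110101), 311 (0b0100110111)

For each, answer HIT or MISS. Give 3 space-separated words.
Answer: MISS MISS HIT

Derivation:
vaddr=358: (1,3) not in TLB -> MISS, insert
vaddr=309: (1,1) not in TLB -> MISS, insert
vaddr=311: (1,1) in TLB -> HIT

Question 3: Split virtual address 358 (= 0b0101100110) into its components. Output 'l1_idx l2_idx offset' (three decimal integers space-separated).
Answer: 1 3 6

Derivation:
vaddr = 358 = 0b0101100110
  top 2 bits -> l1_idx = 1
  next 3 bits -> l2_idx = 3
  bottom 5 bits -> offset = 6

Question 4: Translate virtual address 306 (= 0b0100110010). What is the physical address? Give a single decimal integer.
Answer: 1170

Derivation:
vaddr = 306 = 0b0100110010
Split: l1_idx=1, l2_idx=1, offset=18
L1[1] = 1
L2[1][1] = 36
paddr = 36 * 32 + 18 = 1170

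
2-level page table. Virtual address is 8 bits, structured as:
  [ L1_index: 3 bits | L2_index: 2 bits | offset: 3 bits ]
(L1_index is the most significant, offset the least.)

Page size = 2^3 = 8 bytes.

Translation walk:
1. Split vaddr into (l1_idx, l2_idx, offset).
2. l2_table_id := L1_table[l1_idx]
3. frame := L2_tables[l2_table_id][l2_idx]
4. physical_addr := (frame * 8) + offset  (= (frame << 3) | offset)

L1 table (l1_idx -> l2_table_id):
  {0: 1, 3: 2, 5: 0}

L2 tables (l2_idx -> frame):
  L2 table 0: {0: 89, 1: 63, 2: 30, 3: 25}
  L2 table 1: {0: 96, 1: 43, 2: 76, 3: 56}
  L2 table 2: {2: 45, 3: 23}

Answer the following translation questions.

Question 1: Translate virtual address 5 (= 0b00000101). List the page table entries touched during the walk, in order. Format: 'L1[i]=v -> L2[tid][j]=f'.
vaddr = 5 = 0b00000101
Split: l1_idx=0, l2_idx=0, offset=5

Answer: L1[0]=1 -> L2[1][0]=96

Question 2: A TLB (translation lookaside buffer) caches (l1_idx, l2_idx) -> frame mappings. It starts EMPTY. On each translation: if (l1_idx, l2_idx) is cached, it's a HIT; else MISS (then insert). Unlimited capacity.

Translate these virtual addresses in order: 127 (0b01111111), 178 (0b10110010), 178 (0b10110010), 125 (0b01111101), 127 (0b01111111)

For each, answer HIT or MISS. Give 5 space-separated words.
vaddr=127: (3,3) not in TLB -> MISS, insert
vaddr=178: (5,2) not in TLB -> MISS, insert
vaddr=178: (5,2) in TLB -> HIT
vaddr=125: (3,3) in TLB -> HIT
vaddr=127: (3,3) in TLB -> HIT

Answer: MISS MISS HIT HIT HIT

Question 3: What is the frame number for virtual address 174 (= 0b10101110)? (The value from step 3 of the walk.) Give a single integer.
Answer: 63

Derivation:
vaddr = 174: l1_idx=5, l2_idx=1
L1[5] = 0; L2[0][1] = 63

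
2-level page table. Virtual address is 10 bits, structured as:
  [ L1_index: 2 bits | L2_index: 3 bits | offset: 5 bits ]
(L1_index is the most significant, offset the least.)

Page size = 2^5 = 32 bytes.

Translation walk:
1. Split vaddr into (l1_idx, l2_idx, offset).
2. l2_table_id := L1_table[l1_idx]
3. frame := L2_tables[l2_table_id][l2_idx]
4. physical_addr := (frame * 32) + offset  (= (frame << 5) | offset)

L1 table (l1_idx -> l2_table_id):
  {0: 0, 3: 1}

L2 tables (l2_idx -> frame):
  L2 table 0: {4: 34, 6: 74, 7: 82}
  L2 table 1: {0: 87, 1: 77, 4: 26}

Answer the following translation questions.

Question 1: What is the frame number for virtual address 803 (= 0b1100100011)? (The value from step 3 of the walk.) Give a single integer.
Answer: 77

Derivation:
vaddr = 803: l1_idx=3, l2_idx=1
L1[3] = 1; L2[1][1] = 77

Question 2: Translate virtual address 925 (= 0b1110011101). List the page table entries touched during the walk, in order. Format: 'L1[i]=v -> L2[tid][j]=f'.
Answer: L1[3]=1 -> L2[1][4]=26

Derivation:
vaddr = 925 = 0b1110011101
Split: l1_idx=3, l2_idx=4, offset=29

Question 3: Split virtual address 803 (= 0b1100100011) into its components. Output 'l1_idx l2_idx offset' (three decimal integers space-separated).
Answer: 3 1 3

Derivation:
vaddr = 803 = 0b1100100011
  top 2 bits -> l1_idx = 3
  next 3 bits -> l2_idx = 1
  bottom 5 bits -> offset = 3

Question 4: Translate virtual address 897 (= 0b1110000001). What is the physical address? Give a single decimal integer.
Answer: 833

Derivation:
vaddr = 897 = 0b1110000001
Split: l1_idx=3, l2_idx=4, offset=1
L1[3] = 1
L2[1][4] = 26
paddr = 26 * 32 + 1 = 833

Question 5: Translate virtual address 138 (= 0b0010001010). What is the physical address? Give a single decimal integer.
Answer: 1098

Derivation:
vaddr = 138 = 0b0010001010
Split: l1_idx=0, l2_idx=4, offset=10
L1[0] = 0
L2[0][4] = 34
paddr = 34 * 32 + 10 = 1098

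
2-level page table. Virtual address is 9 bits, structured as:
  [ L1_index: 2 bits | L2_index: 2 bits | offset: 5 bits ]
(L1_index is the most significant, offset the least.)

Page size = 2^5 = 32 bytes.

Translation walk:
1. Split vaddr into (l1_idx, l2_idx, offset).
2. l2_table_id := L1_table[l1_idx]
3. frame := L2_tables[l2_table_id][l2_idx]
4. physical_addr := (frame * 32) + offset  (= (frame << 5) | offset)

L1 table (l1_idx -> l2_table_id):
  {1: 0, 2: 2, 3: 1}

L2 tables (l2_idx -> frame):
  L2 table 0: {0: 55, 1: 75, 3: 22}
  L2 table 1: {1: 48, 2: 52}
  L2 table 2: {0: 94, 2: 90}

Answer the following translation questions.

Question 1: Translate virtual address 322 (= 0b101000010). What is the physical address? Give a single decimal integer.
Answer: 2882

Derivation:
vaddr = 322 = 0b101000010
Split: l1_idx=2, l2_idx=2, offset=2
L1[2] = 2
L2[2][2] = 90
paddr = 90 * 32 + 2 = 2882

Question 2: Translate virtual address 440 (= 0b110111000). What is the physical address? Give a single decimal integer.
vaddr = 440 = 0b110111000
Split: l1_idx=3, l2_idx=1, offset=24
L1[3] = 1
L2[1][1] = 48
paddr = 48 * 32 + 24 = 1560

Answer: 1560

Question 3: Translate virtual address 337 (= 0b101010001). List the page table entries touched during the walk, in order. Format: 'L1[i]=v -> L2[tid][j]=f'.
vaddr = 337 = 0b101010001
Split: l1_idx=2, l2_idx=2, offset=17

Answer: L1[2]=2 -> L2[2][2]=90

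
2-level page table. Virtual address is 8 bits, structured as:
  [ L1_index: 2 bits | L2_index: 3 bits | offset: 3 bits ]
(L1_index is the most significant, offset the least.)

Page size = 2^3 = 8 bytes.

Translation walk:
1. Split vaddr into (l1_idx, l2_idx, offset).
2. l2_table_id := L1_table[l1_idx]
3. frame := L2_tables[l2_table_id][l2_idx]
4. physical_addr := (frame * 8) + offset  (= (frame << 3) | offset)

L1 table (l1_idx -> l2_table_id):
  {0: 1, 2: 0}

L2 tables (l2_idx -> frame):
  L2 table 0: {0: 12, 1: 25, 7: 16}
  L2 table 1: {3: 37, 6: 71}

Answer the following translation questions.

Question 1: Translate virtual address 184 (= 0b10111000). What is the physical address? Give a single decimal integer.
Answer: 128

Derivation:
vaddr = 184 = 0b10111000
Split: l1_idx=2, l2_idx=7, offset=0
L1[2] = 0
L2[0][7] = 16
paddr = 16 * 8 + 0 = 128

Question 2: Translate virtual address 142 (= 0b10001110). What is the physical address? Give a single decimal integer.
vaddr = 142 = 0b10001110
Split: l1_idx=2, l2_idx=1, offset=6
L1[2] = 0
L2[0][1] = 25
paddr = 25 * 8 + 6 = 206

Answer: 206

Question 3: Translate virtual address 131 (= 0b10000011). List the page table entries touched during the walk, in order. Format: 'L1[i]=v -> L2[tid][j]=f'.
vaddr = 131 = 0b10000011
Split: l1_idx=2, l2_idx=0, offset=3

Answer: L1[2]=0 -> L2[0][0]=12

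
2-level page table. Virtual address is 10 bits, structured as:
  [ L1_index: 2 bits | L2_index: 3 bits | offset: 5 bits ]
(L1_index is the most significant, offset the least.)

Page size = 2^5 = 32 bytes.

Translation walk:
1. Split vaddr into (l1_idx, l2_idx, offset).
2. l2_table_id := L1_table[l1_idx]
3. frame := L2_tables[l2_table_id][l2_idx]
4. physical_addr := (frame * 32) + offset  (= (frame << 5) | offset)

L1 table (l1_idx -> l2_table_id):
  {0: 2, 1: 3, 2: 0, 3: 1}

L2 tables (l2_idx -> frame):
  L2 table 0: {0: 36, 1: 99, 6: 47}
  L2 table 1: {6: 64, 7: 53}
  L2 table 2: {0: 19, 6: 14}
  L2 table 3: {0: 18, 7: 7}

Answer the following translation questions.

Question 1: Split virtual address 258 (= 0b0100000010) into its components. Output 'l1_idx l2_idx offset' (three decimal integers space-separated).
vaddr = 258 = 0b0100000010
  top 2 bits -> l1_idx = 1
  next 3 bits -> l2_idx = 0
  bottom 5 bits -> offset = 2

Answer: 1 0 2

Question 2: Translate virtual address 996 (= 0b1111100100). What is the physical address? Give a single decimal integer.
vaddr = 996 = 0b1111100100
Split: l1_idx=3, l2_idx=7, offset=4
L1[3] = 1
L2[1][7] = 53
paddr = 53 * 32 + 4 = 1700

Answer: 1700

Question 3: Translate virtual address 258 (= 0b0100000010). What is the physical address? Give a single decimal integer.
vaddr = 258 = 0b0100000010
Split: l1_idx=1, l2_idx=0, offset=2
L1[1] = 3
L2[3][0] = 18
paddr = 18 * 32 + 2 = 578

Answer: 578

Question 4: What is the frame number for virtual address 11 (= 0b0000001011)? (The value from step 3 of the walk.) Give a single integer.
Answer: 19

Derivation:
vaddr = 11: l1_idx=0, l2_idx=0
L1[0] = 2; L2[2][0] = 19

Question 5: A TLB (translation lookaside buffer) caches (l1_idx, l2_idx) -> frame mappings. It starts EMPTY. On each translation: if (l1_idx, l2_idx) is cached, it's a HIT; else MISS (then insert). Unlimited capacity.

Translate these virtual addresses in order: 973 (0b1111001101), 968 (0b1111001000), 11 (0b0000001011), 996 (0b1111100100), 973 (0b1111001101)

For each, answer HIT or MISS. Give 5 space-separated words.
vaddr=973: (3,6) not in TLB -> MISS, insert
vaddr=968: (3,6) in TLB -> HIT
vaddr=11: (0,0) not in TLB -> MISS, insert
vaddr=996: (3,7) not in TLB -> MISS, insert
vaddr=973: (3,6) in TLB -> HIT

Answer: MISS HIT MISS MISS HIT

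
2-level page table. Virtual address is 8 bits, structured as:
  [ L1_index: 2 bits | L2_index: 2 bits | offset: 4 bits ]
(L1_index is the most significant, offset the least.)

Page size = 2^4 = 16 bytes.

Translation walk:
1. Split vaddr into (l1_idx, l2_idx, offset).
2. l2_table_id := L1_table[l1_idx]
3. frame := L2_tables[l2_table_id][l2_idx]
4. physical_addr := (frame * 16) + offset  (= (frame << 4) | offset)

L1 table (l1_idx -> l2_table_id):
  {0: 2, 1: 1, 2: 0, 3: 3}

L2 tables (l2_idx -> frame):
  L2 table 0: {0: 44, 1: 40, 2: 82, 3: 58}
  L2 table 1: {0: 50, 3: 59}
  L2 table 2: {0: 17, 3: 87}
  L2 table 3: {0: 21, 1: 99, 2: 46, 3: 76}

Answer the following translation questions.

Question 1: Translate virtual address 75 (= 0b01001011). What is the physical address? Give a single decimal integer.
Answer: 811

Derivation:
vaddr = 75 = 0b01001011
Split: l1_idx=1, l2_idx=0, offset=11
L1[1] = 1
L2[1][0] = 50
paddr = 50 * 16 + 11 = 811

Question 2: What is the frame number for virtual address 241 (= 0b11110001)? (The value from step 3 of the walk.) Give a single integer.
vaddr = 241: l1_idx=3, l2_idx=3
L1[3] = 3; L2[3][3] = 76

Answer: 76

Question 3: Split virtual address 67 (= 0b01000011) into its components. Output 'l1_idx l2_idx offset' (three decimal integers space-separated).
vaddr = 67 = 0b01000011
  top 2 bits -> l1_idx = 1
  next 2 bits -> l2_idx = 0
  bottom 4 bits -> offset = 3

Answer: 1 0 3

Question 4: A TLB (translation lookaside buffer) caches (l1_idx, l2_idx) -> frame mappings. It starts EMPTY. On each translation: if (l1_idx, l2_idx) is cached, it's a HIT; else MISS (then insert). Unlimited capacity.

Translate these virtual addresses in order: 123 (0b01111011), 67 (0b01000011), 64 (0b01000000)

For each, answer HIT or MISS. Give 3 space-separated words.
vaddr=123: (1,3) not in TLB -> MISS, insert
vaddr=67: (1,0) not in TLB -> MISS, insert
vaddr=64: (1,0) in TLB -> HIT

Answer: MISS MISS HIT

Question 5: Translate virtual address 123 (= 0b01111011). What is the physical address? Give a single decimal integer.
Answer: 955

Derivation:
vaddr = 123 = 0b01111011
Split: l1_idx=1, l2_idx=3, offset=11
L1[1] = 1
L2[1][3] = 59
paddr = 59 * 16 + 11 = 955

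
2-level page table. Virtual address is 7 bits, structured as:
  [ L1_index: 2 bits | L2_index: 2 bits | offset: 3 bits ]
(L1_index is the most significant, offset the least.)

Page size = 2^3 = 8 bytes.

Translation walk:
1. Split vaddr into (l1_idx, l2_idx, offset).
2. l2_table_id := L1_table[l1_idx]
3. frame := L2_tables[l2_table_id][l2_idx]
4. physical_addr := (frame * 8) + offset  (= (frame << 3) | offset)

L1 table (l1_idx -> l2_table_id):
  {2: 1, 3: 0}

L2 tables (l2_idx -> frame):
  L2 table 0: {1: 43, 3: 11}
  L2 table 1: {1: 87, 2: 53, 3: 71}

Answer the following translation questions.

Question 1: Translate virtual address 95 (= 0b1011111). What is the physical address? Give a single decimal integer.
Answer: 575

Derivation:
vaddr = 95 = 0b1011111
Split: l1_idx=2, l2_idx=3, offset=7
L1[2] = 1
L2[1][3] = 71
paddr = 71 * 8 + 7 = 575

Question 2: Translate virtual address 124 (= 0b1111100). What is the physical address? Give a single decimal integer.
vaddr = 124 = 0b1111100
Split: l1_idx=3, l2_idx=3, offset=4
L1[3] = 0
L2[0][3] = 11
paddr = 11 * 8 + 4 = 92

Answer: 92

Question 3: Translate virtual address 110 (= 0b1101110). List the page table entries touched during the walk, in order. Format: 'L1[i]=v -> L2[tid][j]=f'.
Answer: L1[3]=0 -> L2[0][1]=43

Derivation:
vaddr = 110 = 0b1101110
Split: l1_idx=3, l2_idx=1, offset=6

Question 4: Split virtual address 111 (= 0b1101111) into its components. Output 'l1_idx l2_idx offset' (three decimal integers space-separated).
Answer: 3 1 7

Derivation:
vaddr = 111 = 0b1101111
  top 2 bits -> l1_idx = 3
  next 2 bits -> l2_idx = 1
  bottom 3 bits -> offset = 7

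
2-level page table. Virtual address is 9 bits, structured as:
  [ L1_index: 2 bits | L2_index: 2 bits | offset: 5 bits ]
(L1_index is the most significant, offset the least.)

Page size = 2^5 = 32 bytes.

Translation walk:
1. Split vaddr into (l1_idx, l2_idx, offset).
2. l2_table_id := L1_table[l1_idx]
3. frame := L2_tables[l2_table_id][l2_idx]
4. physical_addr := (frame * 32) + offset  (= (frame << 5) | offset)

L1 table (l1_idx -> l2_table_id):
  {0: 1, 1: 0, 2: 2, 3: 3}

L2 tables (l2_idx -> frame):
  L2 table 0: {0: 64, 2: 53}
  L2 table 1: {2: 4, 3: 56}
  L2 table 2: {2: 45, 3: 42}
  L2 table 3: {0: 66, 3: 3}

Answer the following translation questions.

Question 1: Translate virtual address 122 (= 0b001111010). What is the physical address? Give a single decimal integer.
Answer: 1818

Derivation:
vaddr = 122 = 0b001111010
Split: l1_idx=0, l2_idx=3, offset=26
L1[0] = 1
L2[1][3] = 56
paddr = 56 * 32 + 26 = 1818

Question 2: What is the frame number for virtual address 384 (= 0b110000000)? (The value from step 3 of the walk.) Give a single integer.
Answer: 66

Derivation:
vaddr = 384: l1_idx=3, l2_idx=0
L1[3] = 3; L2[3][0] = 66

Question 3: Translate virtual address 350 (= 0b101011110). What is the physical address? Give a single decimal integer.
vaddr = 350 = 0b101011110
Split: l1_idx=2, l2_idx=2, offset=30
L1[2] = 2
L2[2][2] = 45
paddr = 45 * 32 + 30 = 1470

Answer: 1470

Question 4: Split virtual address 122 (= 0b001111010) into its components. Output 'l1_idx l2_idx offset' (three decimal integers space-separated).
vaddr = 122 = 0b001111010
  top 2 bits -> l1_idx = 0
  next 2 bits -> l2_idx = 3
  bottom 5 bits -> offset = 26

Answer: 0 3 26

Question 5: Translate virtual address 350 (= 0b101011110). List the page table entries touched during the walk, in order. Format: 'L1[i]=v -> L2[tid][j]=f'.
Answer: L1[2]=2 -> L2[2][2]=45

Derivation:
vaddr = 350 = 0b101011110
Split: l1_idx=2, l2_idx=2, offset=30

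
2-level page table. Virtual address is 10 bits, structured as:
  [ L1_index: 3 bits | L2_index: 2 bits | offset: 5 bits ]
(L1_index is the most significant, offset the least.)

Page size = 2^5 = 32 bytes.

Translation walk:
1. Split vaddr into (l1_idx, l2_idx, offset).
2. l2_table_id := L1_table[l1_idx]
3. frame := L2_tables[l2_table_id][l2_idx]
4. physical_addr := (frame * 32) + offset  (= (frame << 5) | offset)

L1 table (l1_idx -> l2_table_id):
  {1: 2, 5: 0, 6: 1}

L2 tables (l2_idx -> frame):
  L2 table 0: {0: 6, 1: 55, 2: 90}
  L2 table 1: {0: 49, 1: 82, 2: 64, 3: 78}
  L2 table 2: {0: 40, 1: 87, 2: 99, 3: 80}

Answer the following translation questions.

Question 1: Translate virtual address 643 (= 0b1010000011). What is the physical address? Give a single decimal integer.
vaddr = 643 = 0b1010000011
Split: l1_idx=5, l2_idx=0, offset=3
L1[5] = 0
L2[0][0] = 6
paddr = 6 * 32 + 3 = 195

Answer: 195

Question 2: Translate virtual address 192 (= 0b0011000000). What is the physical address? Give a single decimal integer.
Answer: 3168

Derivation:
vaddr = 192 = 0b0011000000
Split: l1_idx=1, l2_idx=2, offset=0
L1[1] = 2
L2[2][2] = 99
paddr = 99 * 32 + 0 = 3168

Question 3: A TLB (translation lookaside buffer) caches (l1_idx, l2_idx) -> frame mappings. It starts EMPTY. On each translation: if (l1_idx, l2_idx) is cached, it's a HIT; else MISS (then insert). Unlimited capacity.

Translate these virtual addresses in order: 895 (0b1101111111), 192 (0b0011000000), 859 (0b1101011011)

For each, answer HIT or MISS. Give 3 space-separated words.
Answer: MISS MISS MISS

Derivation:
vaddr=895: (6,3) not in TLB -> MISS, insert
vaddr=192: (1,2) not in TLB -> MISS, insert
vaddr=859: (6,2) not in TLB -> MISS, insert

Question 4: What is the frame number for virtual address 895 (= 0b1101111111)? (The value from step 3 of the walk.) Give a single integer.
vaddr = 895: l1_idx=6, l2_idx=3
L1[6] = 1; L2[1][3] = 78

Answer: 78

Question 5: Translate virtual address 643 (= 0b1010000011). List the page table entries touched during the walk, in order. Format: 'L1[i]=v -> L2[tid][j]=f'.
vaddr = 643 = 0b1010000011
Split: l1_idx=5, l2_idx=0, offset=3

Answer: L1[5]=0 -> L2[0][0]=6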